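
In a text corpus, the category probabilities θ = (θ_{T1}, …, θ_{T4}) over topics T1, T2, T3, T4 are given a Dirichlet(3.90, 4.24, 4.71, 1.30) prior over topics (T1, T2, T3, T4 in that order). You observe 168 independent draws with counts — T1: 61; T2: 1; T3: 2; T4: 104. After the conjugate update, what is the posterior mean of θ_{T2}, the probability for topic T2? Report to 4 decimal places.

The Dirichlet prior is conjugate to the Multinomial likelihood: each posterior αⱼ = prior αⱼ + observed count nⱼ.
Posterior concentration: (64.90, 5.24, 6.71, 105.30), total = 182.15.
E[θ_{T2}|data] = α_{T2}/Σα = 5.24/182.15 = 0.0288.

0.0288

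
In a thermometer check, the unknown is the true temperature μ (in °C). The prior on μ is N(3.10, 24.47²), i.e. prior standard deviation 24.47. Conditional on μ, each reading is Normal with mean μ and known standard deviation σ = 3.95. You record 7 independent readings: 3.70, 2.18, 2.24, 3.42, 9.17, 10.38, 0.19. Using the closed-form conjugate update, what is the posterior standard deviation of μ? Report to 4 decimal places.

For Normal data with known variance σ², a Normal(μ₀, σ₀²) prior on μ is conjugate. Posterior precision = 1/σ₀² + n/σ²; posterior mean is the precision-weighted average of μ₀ and x̄.
σ₀² = 24.47² = 598.7809, σ² = 3.95² = 15.6025; σ² + n·σ₀² = 15.6025 + 7·598.7809 = 4207.0688.
Posterior precision = 1/σ₀² + n/σ² = 1/598.7809 + 7/15.6025 = (σ² + n·σ₀²)/(σ₀²σ²) = 4207.0688/(598.7809·15.6025); posterior variance σₙ² = σ₀²σ²/(σ² + n·σ₀²) = 598.7809·15.6025/4207.0688 = 2.220662.
Posterior SD = √σₙ² = √(598.7809·15.6025/4207.0688) = 1.4902.

1.4902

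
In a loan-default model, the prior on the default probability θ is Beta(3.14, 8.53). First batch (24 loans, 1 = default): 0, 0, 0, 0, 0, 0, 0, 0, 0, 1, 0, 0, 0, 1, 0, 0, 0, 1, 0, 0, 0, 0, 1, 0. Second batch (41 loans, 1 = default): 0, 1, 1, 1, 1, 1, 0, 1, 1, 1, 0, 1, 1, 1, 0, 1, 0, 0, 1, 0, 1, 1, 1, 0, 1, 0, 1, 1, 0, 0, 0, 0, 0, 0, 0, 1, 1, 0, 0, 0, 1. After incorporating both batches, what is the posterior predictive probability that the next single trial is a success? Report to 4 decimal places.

The Beta prior is conjugate to a Binomial/Bernoulli likelihood; the update adds successes to α and failures to β.
After batch 1: Beta(3.14+4, 8.53+20) = Beta(7.14, 28.53).
After batch 2: Beta(7.14+22, 28.53+19) = Beta(29.14, 47.53).
For a single future Bernoulli trial, P(success | data) = α/(α+β) = 0.3801.

0.3801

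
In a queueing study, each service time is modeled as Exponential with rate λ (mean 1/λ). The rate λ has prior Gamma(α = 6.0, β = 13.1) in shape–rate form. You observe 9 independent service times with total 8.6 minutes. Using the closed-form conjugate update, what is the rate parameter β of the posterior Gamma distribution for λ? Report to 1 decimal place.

21.7

With a Gamma(shape α, rate β) prior on the exponential rate λ, the posterior after n observations with total T = Σxᵢ is Gamma(α+n, β+T).
Posterior: Gamma(6.0+9, 13.1+8.6) = Gamma(15.0, 21.7).
Posterior β = 21.7.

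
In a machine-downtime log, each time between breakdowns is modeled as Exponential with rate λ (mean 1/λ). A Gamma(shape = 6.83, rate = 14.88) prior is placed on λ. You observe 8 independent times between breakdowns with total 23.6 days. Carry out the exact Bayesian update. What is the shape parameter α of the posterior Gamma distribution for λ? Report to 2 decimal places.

14.83

With a Gamma(shape α, rate β) prior on the exponential rate λ, the posterior after n observations with total T = Σxᵢ is Gamma(α+n, β+T).
Posterior: Gamma(6.83+8, 14.88+23.6) = Gamma(14.83, 38.48).
Posterior α = 14.83.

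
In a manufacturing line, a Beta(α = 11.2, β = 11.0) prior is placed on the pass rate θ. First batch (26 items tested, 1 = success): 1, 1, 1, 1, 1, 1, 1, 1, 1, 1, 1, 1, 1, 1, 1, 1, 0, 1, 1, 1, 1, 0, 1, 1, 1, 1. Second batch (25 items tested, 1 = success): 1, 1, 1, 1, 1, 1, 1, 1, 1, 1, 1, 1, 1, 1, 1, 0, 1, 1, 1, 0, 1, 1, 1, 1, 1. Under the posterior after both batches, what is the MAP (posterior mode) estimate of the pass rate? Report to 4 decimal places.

0.8034

The Beta prior is conjugate to a Binomial/Bernoulli likelihood; the update adds successes to α and failures to β.
After batch 1: Beta(11.2+24, 11.0+2) = Beta(35.2, 13.0).
After batch 2: Beta(35.2+23, 13.0+2) = Beta(58.2, 15.0).
Mode of Beta(a,b) for a,b>1 is (a−1)/(a+b−2) = 57.2/71.2 = 0.8034.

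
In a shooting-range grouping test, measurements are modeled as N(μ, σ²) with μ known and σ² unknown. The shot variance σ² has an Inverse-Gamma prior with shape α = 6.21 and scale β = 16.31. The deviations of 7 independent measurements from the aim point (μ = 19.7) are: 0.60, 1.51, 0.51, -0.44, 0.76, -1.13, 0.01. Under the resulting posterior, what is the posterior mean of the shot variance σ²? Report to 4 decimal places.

With known mean μ and an Inverse-Gamma(α, β) prior on σ², the Normal likelihood is conjugate: posterior is Inv-Gamma(α + n/2, β + Σ(xᵢ−μ)²/2).
Σ(xᵢ−μ)² = (0.60)² + (1.51)² + (0.51)² + (-0.44)² + (0.76)² + (-1.13)² + (0.01)² = 4.9484.
Posterior: Inv-Gamma(6.21 + 7/2, 16.31 + 4.9484/2) = Inv-Gamma(9.71, 18.78420).
E[σ²|data] = β/(α−1) = 18.78420/8.71 = 2.1566.

2.1566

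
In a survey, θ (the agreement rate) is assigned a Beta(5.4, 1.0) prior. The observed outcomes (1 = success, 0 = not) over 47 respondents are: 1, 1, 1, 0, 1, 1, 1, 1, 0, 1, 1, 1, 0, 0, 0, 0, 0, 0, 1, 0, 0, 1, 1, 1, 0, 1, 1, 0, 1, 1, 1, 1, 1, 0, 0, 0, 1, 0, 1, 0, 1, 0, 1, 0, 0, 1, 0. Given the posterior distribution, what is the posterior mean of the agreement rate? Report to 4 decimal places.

The Beta prior is conjugate to a Binomial/Bernoulli likelihood; the update adds successes to α and failures to β.
Posterior: Beta(α+k, β+n−k) = Beta(5.4+26, 1.0+21) = Beta(31.4, 22.0).
Posterior mean = α/(α+β) = 31.4/53.4 = 0.5880.

0.5880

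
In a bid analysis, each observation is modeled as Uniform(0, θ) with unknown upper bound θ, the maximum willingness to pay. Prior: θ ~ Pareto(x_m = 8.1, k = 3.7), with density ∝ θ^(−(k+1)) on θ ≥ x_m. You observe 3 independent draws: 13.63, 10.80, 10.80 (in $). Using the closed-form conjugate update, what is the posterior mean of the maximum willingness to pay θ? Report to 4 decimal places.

16.0212

A Pareto(scale x_m, shape k) prior on the upper bound θ of Uniform(0, θ) is conjugate: posterior is Pareto(max(x_m, max xᵢ), k + n).
Sample maximum = 13.63; prior scale x_m = 8.1 → posterior scale = max = 13.63.
Posterior shape = 3.7 + 3 = 6.7.
E[θ|data] = k·x_m/(k−1) = 6.7·13.63/5.7 = 16.0212.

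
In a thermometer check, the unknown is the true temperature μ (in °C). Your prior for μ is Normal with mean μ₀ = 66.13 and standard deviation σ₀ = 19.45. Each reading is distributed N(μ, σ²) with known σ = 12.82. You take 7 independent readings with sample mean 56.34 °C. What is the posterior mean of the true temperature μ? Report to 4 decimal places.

For Normal data with known variance σ², a Normal(μ₀, σ₀²) prior on μ is conjugate. Posterior precision = 1/σ₀² + n/σ²; posterior mean is the precision-weighted average of μ₀ and x̄.
n·x̄ = 7·56.34 = 394.38.
σ₀² = 19.45² = 378.3025, σ² = 12.82² = 164.3524; σ² + n·σ₀² = 164.3524 + 7·378.3025 = 2812.4699.
Posterior mean = (μ₀/σ₀² + n·x̄/σ²)/(1/σ₀² + n/σ²) = (σ²·μ₀ + σ₀²·n·x̄)/(σ² + n·σ₀²) = (164.3524·66.13 + 378.3025·394.38)/2812.4699 = 160063.564162/2812.4699 = 56.9121.

56.9121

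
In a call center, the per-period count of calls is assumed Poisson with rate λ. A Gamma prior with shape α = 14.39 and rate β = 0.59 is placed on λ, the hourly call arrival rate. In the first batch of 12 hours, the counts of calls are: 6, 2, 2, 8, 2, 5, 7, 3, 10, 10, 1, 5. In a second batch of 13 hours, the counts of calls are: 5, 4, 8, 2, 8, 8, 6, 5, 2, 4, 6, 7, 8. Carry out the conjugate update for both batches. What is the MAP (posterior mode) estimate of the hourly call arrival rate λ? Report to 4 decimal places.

5.7597

With a Gamma(shape α, rate β) prior, the Poisson likelihood is conjugate: the posterior is Gamma(α + ΣXᵢ, β + n).
Batch 1: sum of counts S = 61 over n = 12 hours.
After batch 1: Gamma(α+S, β+n) = Gamma(14.39+61, 0.59+12) = Gamma(75.39, 12.59).
Batch 2: sum of counts S = 73 over n = 13 hours.
After batch 2: Gamma(α+S, β+n) = Gamma(75.39+73, 12.59+13) = Gamma(148.39, 25.59).
Mode of Gamma(α,β) for α≥1 is (α−1)/β = 147.39/25.59 = 5.7597.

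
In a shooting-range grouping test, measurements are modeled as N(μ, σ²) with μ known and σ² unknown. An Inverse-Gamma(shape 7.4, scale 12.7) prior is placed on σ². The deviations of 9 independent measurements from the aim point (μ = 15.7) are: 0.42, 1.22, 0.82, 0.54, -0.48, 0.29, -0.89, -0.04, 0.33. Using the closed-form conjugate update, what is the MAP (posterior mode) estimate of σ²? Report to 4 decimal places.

1.1336

With known mean μ and an Inverse-Gamma(α, β) prior on σ², the Normal likelihood is conjugate: posterior is Inv-Gamma(α + n/2, β + Σ(xᵢ−μ)²/2).
Σ(xᵢ−μ)² = (0.42)² + (1.22)² + (0.82)² + (0.54)² + (-0.48)² + (0.29)² + (-0.89)² + (-0.04)² + (0.33)² = 3.8459.
Posterior: Inv-Gamma(7.4 + 9/2, 12.7 + 3.8459/2) = Inv-Gamma(11.90, 14.62295).
Mode = β/(α+1) = 14.62295/12.90 = 1.1336.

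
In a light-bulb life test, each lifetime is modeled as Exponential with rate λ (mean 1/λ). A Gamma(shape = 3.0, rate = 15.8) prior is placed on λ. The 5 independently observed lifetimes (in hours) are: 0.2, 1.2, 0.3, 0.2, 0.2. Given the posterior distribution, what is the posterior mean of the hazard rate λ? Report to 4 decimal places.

With a Gamma(shape α, rate β) prior on the exponential rate λ, the posterior after n observations with total T = Σxᵢ is Gamma(α+n, β+T).
Sum of observations T = 2.1 hours; n = 5.
Posterior: Gamma(3.0+5, 15.8+2.1) = Gamma(8.0, 17.9).
Posterior mean of λ = α/β = 8.0/17.9 = 0.4469.

0.4469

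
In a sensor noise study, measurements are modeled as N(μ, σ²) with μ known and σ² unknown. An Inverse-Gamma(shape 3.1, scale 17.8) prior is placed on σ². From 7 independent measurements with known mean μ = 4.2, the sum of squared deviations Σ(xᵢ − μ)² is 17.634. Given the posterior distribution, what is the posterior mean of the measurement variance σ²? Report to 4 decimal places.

4.7530

With known mean μ and an Inverse-Gamma(α, β) prior on σ², the Normal likelihood is conjugate: posterior is Inv-Gamma(α + n/2, β + Σ(xᵢ−μ)²/2).
Posterior: Inv-Gamma(3.1 + 7/2, 17.8 + 17.634/2) = Inv-Gamma(6.60, 26.6170).
E[σ²|data] = β/(α−1) = 26.6170/5.60 = 4.7530.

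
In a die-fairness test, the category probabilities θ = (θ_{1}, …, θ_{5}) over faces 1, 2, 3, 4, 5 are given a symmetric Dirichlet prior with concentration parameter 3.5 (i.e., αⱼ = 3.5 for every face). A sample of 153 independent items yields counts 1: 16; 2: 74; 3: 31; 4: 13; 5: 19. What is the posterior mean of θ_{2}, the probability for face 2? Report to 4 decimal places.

The Dirichlet prior is conjugate to the Multinomial likelihood: each posterior αⱼ = prior αⱼ + observed count nⱼ.
Posterior concentration: (19.5, 77.5, 34.5, 16.5, 22.5), total = 170.5.
E[θ_{2}|data] = α_{2}/Σα = 77.5/170.5 = 0.4545.

0.4545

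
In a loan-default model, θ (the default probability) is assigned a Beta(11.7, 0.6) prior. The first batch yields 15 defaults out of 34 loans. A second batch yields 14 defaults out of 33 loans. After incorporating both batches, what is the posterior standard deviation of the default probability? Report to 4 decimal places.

0.0558

The Beta prior is conjugate to a Binomial/Bernoulli likelihood; the update adds successes to α and failures to β.
After batch 1: Beta(11.7+15, 0.6+19) = Beta(26.7, 19.6).
After batch 2: Beta(26.7+14, 19.6+19) = Beta(40.7, 38.6).
Var = αβ/((α+β)²(α+β+1)) = 40.7·38.6/(79.3²·80.3) = 0.00311114; SD = √0.00311114 = 0.0558.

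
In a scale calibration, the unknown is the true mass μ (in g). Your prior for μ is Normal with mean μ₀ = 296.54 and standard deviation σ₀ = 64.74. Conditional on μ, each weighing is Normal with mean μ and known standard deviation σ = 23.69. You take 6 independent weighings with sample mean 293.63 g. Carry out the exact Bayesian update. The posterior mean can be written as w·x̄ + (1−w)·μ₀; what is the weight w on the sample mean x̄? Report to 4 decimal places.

For Normal data with known variance σ², a Normal(μ₀, σ₀²) prior on μ is conjugate. Posterior precision = 1/σ₀² + n/σ²; posterior mean is the precision-weighted average of μ₀ and x̄.
σ₀² = 64.74² = 4191.2676, σ² = 23.69² = 561.2161. Prior precision 1/σ₀² = 1/4191.2676; data precision n/σ² = 6/561.2161.
w = (n/σ²)/(1/σ₀² + n/σ²) = n·σ₀²/(σ² + n·σ₀²) = 6·4191.2676/(561.2161 + 6·4191.2676) = 25147.6056/25708.8217 = 0.9782.

0.9782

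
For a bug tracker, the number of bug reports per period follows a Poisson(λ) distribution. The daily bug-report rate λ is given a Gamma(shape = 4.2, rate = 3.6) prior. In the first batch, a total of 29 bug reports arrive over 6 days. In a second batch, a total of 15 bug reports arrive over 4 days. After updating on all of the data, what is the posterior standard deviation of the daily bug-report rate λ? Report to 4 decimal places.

With a Gamma(shape α, rate β) prior, the Poisson likelihood is conjugate: the posterior is Gamma(α + ΣXᵢ, β + n).
After batch 1: Gamma(α+S, β+n) = Gamma(4.2+29, 3.6+6) = Gamma(33.2, 9.6).
After batch 2: Gamma(α+S, β+n) = Gamma(33.2+15, 9.6+4) = Gamma(48.2, 13.6).
SD = √α/β = √48.2/13.6 = 0.5105.

0.5105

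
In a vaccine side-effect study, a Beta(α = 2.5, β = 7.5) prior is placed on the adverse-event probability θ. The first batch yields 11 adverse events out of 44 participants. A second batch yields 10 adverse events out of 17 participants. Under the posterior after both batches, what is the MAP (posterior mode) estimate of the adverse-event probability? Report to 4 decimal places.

0.3261

The Beta prior is conjugate to a Binomial/Bernoulli likelihood; the update adds successes to α and failures to β.
After batch 1: Beta(2.5+11, 7.5+33) = Beta(13.5, 40.5).
After batch 2: Beta(13.5+10, 40.5+7) = Beta(23.5, 47.5).
Mode of Beta(a,b) for a,b>1 is (a−1)/(a+b−2) = 22.5/69.0 = 0.3261.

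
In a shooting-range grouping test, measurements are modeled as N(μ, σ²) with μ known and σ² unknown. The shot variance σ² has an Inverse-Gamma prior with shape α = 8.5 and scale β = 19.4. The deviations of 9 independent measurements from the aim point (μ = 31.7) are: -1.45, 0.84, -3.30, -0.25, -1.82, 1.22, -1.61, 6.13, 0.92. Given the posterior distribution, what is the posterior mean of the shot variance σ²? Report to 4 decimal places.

4.0990

With known mean μ and an Inverse-Gamma(α, β) prior on σ², the Normal likelihood is conjugate: posterior is Inv-Gamma(α + n/2, β + Σ(xᵢ−μ)²/2).
Σ(xᵢ−μ)² = (-1.45)² + (0.84)² + (-3.30)² + (-0.25)² + (-1.82)² + (1.22)² + (-1.61)² + (6.13)² + (0.92)² = 59.5768.
Posterior: Inv-Gamma(8.5 + 9/2, 19.4 + 59.5768/2) = Inv-Gamma(13.00, 49.18840).
E[σ²|data] = β/(α−1) = 49.18840/12.00 = 4.0990.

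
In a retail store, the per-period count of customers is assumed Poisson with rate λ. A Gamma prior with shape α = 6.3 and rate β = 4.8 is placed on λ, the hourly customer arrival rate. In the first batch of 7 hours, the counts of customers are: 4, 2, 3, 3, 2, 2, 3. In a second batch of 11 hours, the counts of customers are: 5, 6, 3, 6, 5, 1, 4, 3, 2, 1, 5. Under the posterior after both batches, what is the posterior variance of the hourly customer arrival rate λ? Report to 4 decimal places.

With a Gamma(shape α, rate β) prior, the Poisson likelihood is conjugate: the posterior is Gamma(α + ΣXᵢ, β + n).
Batch 1: sum of counts S = 19 over n = 7 hours.
After batch 1: Gamma(α+S, β+n) = Gamma(6.3+19, 4.8+7) = Gamma(25.3, 11.8).
Batch 2: sum of counts S = 41 over n = 11 hours.
After batch 2: Gamma(α+S, β+n) = Gamma(25.3+41, 11.8+11) = Gamma(66.3, 22.8).
Var = α/β² = 66.3/22.8² = 0.1275.

0.1275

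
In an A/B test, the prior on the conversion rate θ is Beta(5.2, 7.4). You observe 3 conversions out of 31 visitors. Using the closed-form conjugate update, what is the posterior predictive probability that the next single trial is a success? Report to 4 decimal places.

0.1881

The Beta prior is conjugate to a Binomial/Bernoulli likelihood; the update adds successes to α and failures to β.
Posterior: Beta(α+k, β+n−k) = Beta(5.2+3, 7.4+28) = Beta(8.2, 35.4).
For a single future Bernoulli trial, P(success | data) = α/(α+β) = 0.1881.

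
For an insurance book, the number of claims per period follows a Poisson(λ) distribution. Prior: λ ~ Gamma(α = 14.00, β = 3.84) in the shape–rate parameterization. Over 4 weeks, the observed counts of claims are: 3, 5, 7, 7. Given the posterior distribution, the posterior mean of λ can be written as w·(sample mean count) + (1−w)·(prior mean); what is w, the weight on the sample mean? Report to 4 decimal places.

With a Gamma(shape α, rate β) prior, the Poisson likelihood is conjugate: the posterior is Gamma(α + ΣXᵢ, β + n).
Posterior mean = (α₀+S)/(β₀+n) = [n/(β₀+n)]·(S/n) + [β₀/(β₀+n)]·(α₀/β₀), so only n and β₀ enter the weight.
Weight on data w = n/(β₀+n) = 4/(3.84+4) = 4/7.84 = 0.5102.

0.5102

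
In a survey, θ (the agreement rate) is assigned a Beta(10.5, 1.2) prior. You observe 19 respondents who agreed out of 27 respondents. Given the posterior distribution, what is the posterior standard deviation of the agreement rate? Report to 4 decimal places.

0.0676

The Beta prior is conjugate to a Binomial/Bernoulli likelihood; the update adds successes to α and failures to β.
Posterior: Beta(α+k, β+n−k) = Beta(10.5+19, 1.2+8) = Beta(29.5, 9.2).
Var = αβ/((α+β)²(α+β+1)) = 29.5·9.2/(38.7²·39.7) = 0.00456454; SD = √0.00456454 = 0.0676.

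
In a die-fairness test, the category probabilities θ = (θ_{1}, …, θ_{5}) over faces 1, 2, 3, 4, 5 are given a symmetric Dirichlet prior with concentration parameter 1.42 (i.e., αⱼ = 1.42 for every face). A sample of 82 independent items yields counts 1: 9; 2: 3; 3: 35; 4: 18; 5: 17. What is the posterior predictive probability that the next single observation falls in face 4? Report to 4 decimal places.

The Dirichlet prior is conjugate to the Multinomial likelihood: each posterior αⱼ = prior αⱼ + observed count nⱼ.
Posterior concentration: (10.42, 4.42, 36.42, 19.42, 18.42), total = 89.10.
P(next = 4 | data) = α_{4}/Σα = 0.2180.

0.2180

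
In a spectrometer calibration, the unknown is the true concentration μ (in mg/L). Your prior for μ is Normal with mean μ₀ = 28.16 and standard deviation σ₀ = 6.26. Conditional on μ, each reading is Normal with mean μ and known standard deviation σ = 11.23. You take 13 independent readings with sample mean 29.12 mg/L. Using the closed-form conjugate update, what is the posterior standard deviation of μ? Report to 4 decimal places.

2.7886

For Normal data with known variance σ², a Normal(μ₀, σ₀²) prior on μ is conjugate. Posterior precision = 1/σ₀² + n/σ²; posterior mean is the precision-weighted average of μ₀ and x̄.
σ₀² = 6.26² = 39.1876, σ² = 11.23² = 126.1129; σ² + n·σ₀² = 126.1129 + 13·39.1876 = 635.5517.
Posterior precision = 1/σ₀² + n/σ² = 1/39.1876 + 13/126.1129 = (σ² + n·σ₀²)/(σ₀²σ²) = 635.5517/(39.1876·126.1129); posterior variance σₙ² = σ₀²σ²/(σ² + n·σ₀²) = 39.1876·126.1129/635.5517 = 7.776019.
Posterior SD = √σₙ² = √(39.1876·126.1129/635.5517) = 2.7886.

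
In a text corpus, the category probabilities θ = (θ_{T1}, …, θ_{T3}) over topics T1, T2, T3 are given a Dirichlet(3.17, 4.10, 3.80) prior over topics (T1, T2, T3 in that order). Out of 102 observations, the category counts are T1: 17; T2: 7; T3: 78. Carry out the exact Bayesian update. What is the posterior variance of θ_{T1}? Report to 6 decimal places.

0.001285

The Dirichlet prior is conjugate to the Multinomial likelihood: each posterior αⱼ = prior αⱼ + observed count nⱼ.
Posterior concentration: (20.17, 11.10, 81.80), total = 113.07.
Var[θ_j] = α_j(Σα−α_j)/((Σα)²(Σα+1)) = 20.17·92.90/(113.07²·114.07) = 0.001285.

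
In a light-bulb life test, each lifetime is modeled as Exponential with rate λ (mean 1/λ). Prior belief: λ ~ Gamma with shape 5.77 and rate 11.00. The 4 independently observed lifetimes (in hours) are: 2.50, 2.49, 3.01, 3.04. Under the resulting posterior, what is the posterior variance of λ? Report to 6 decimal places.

0.020113

With a Gamma(shape α, rate β) prior on the exponential rate λ, the posterior after n observations with total T = Σxᵢ is Gamma(α+n, β+T).
Sum of observations T = 11.04 hours; n = 4.
Posterior: Gamma(5.77+4, 11.00+11.04) = Gamma(9.77, 22.04).
Var = α/β² = 0.020113.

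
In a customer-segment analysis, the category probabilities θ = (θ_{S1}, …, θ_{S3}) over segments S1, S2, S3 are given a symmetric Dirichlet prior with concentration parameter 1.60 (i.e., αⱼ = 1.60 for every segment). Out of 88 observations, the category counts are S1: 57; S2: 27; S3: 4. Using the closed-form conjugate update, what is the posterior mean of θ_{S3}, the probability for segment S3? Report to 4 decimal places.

The Dirichlet prior is conjugate to the Multinomial likelihood: each posterior αⱼ = prior αⱼ + observed count nⱼ.
Posterior concentration: (58.60, 28.60, 5.60), total = 92.80.
E[θ_{S3}|data] = α_{S3}/Σα = 5.60/92.80 = 0.0603.

0.0603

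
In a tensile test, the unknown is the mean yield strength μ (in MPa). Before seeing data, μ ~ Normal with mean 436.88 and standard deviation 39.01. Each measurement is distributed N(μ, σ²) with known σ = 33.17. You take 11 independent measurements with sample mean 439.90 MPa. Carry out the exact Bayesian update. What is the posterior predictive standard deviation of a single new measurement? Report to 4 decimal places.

For Normal data with known variance σ², a Normal(μ₀, σ₀²) prior on μ is conjugate. Posterior precision = 1/σ₀² + n/σ²; posterior mean is the precision-weighted average of μ₀ and x̄.
σ₀² = 39.01² = 1521.7801, σ² = 33.17² = 1100.2489; σ² + n·σ₀² = 1100.2489 + 11·1521.7801 = 17839.83.
Posterior precision = 1/σ₀² + n/σ² = 1/1521.7801 + 11/1100.2489 = (σ² + n·σ₀²)/(σ₀²σ²) = 17839.83/(1521.7801·1100.2489); posterior variance σₙ² = σ₀²σ²/(σ² + n·σ₀²) = 1521.7801·1100.2489/17839.83 = 93.853859.
Predictive variance for one new observation = σₙ² + σ² = 1521.7801·1100.2489/17839.83 + 1100.2489 = σ²·(σ₀² + 17839.83)/17839.83 = 1100.2489·19361.6101/17839.83 = 1194.102759; SD = √(1100.2489·19361.6101/17839.83) = 34.5558.

34.5558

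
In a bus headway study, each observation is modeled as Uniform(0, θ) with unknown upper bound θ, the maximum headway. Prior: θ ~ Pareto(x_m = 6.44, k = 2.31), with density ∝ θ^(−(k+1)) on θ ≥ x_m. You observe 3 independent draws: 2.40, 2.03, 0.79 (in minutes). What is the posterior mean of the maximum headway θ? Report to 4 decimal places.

7.9342

A Pareto(scale x_m, shape k) prior on the upper bound θ of Uniform(0, θ) is conjugate: posterior is Pareto(max(x_m, max xᵢ), k + n).
Sample maximum = 2.40; prior scale x_m = 6.44 → posterior scale = max = 6.44.
Posterior shape = 2.31 + 3 = 5.31.
E[θ|data] = k·x_m/(k−1) = 5.31·6.44/4.31 = 7.9342.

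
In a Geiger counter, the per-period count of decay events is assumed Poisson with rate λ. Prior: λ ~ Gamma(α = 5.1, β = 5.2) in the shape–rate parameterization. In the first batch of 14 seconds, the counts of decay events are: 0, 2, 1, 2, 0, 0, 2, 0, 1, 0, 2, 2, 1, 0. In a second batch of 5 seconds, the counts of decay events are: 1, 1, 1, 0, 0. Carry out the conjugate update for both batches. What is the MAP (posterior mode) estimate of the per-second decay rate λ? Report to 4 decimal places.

0.8306

With a Gamma(shape α, rate β) prior, the Poisson likelihood is conjugate: the posterior is Gamma(α + ΣXᵢ, β + n).
Batch 1: sum of counts S = 13 over n = 14 seconds.
After batch 1: Gamma(α+S, β+n) = Gamma(5.1+13, 5.2+14) = Gamma(18.1, 19.2).
Batch 2: sum of counts S = 3 over n = 5 seconds.
After batch 2: Gamma(α+S, β+n) = Gamma(18.1+3, 19.2+5) = Gamma(21.1, 24.2).
Mode of Gamma(α,β) for α≥1 is (α−1)/β = 20.1/24.2 = 0.8306.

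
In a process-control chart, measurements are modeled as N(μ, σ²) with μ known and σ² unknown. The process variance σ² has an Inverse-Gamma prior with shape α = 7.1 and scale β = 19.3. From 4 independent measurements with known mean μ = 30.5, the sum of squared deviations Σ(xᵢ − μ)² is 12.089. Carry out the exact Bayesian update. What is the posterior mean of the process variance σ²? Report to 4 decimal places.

3.1290

With known mean μ and an Inverse-Gamma(α, β) prior on σ², the Normal likelihood is conjugate: posterior is Inv-Gamma(α + n/2, β + Σ(xᵢ−μ)²/2).
Posterior: Inv-Gamma(7.1 + 4/2, 19.3 + 12.089/2) = Inv-Gamma(9.10, 25.3445).
E[σ²|data] = β/(α−1) = 25.3445/8.10 = 3.1290.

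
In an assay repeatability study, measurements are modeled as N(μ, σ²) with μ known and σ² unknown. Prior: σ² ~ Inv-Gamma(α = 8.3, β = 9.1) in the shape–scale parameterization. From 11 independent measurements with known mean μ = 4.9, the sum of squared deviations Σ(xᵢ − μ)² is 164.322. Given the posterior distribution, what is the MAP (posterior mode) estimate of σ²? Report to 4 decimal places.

With known mean μ and an Inverse-Gamma(α, β) prior on σ², the Normal likelihood is conjugate: posterior is Inv-Gamma(α + n/2, β + Σ(xᵢ−μ)²/2).
Posterior: Inv-Gamma(8.3 + 11/2, 9.1 + 164.322/2) = Inv-Gamma(13.80, 91.2610).
Mode = β/(α+1) = 91.2610/14.80 = 6.1663.

6.1663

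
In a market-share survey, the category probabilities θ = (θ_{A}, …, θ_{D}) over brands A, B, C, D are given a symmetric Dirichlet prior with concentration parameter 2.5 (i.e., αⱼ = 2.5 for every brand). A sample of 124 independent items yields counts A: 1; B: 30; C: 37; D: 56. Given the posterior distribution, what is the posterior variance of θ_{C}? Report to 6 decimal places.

The Dirichlet prior is conjugate to the Multinomial likelihood: each posterior αⱼ = prior αⱼ + observed count nⱼ.
Posterior concentration: (3.5, 32.5, 39.5, 58.5), total = 134.0.
Var[θ_j] = α_j(Σα−α_j)/((Σα)²(Σα+1)) = 39.5·94.5/(134.0²·135.0) = 0.001540.

0.001540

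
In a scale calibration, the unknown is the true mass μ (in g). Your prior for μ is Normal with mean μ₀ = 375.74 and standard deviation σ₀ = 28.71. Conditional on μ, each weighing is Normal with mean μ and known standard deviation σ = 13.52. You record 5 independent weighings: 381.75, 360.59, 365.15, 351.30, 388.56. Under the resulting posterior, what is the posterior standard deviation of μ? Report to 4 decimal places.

5.9165

For Normal data with known variance σ², a Normal(μ₀, σ₀²) prior on μ is conjugate. Posterior precision = 1/σ₀² + n/σ²; posterior mean is the precision-weighted average of μ₀ and x̄.
σ₀² = 28.71² = 824.2641, σ² = 13.52² = 182.7904; σ² + n·σ₀² = 182.7904 + 5·824.2641 = 4304.1109.
Posterior precision = 1/σ₀² + n/σ² = 1/824.2641 + 5/182.7904 = (σ² + n·σ₀²)/(σ₀²σ²) = 4304.1109/(824.2641·182.7904); posterior variance σₙ² = σ₀²σ²/(σ² + n·σ₀²) = 824.2641·182.7904/4304.1109 = 35.005502.
Posterior SD = √σₙ² = √(824.2641·182.7904/4304.1109) = 5.9165.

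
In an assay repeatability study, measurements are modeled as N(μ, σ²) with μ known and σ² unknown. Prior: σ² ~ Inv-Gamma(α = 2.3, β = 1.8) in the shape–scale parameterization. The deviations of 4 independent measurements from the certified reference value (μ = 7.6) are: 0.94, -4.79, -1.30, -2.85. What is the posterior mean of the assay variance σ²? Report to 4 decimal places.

With known mean μ and an Inverse-Gamma(α, β) prior on σ², the Normal likelihood is conjugate: posterior is Inv-Gamma(α + n/2, β + Σ(xᵢ−μ)²/2).
Σ(xᵢ−μ)² = (0.94)² + (-4.79)² + (-1.30)² + (-2.85)² = 33.6402.
Posterior: Inv-Gamma(2.3 + 4/2, 1.8 + 33.6402/2) = Inv-Gamma(4.30, 18.62010).
E[σ²|data] = β/(α−1) = 18.62010/3.30 = 5.6425.

5.6425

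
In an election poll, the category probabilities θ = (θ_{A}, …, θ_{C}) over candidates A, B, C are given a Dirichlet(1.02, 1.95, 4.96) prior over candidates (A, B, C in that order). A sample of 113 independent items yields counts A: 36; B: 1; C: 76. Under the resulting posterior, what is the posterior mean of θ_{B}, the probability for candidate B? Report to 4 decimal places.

0.0244

The Dirichlet prior is conjugate to the Multinomial likelihood: each posterior αⱼ = prior αⱼ + observed count nⱼ.
Posterior concentration: (37.02, 2.95, 80.96), total = 120.93.
E[θ_{B}|data] = α_{B}/Σα = 2.95/120.93 = 0.0244.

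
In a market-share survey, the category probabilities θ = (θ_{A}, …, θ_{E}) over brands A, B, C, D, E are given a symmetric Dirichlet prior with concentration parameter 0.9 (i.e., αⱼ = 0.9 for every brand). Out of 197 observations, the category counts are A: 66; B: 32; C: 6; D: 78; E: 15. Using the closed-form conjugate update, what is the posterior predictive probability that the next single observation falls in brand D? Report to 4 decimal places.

0.3916

The Dirichlet prior is conjugate to the Multinomial likelihood: each posterior αⱼ = prior αⱼ + observed count nⱼ.
Posterior concentration: (66.9, 32.9, 6.9, 78.9, 15.9), total = 201.5.
P(next = D | data) = α_{D}/Σα = 0.3916.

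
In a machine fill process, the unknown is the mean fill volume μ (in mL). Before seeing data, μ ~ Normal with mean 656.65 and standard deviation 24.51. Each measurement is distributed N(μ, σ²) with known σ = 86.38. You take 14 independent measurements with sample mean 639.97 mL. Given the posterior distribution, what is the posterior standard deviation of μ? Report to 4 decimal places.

For Normal data with known variance σ², a Normal(μ₀, σ₀²) prior on μ is conjugate. Posterior precision = 1/σ₀² + n/σ²; posterior mean is the precision-weighted average of μ₀ and x̄.
σ₀² = 24.51² = 600.7401, σ² = 86.38² = 7461.5044; σ² + n·σ₀² = 7461.5044 + 14·600.7401 = 15871.8658.
Posterior precision = 1/σ₀² + n/σ² = 1/600.7401 + 14/7461.5044 = (σ² + n·σ₀²)/(σ₀²σ²) = 15871.8658/(600.7401·7461.5044); posterior variance σₙ² = σ₀²σ²/(σ² + n·σ₀²) = 600.7401·7461.5044/15871.8658 = 282.413231.
Posterior SD = √σₙ² = √(600.7401·7461.5044/15871.8658) = 16.8052.

16.8052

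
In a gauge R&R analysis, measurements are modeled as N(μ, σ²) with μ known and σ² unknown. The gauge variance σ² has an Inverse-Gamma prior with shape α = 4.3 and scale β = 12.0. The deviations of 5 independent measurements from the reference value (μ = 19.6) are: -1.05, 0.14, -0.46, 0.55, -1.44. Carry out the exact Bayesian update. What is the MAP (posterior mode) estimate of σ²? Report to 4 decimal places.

1.7763

With known mean μ and an Inverse-Gamma(α, β) prior on σ², the Normal likelihood is conjugate: posterior is Inv-Gamma(α + n/2, β + Σ(xᵢ−μ)²/2).
Σ(xᵢ−μ)² = (-1.05)² + (0.14)² + (-0.46)² + (0.55)² + (-1.44)² = 3.7098.
Posterior: Inv-Gamma(4.3 + 5/2, 12.0 + 3.7098/2) = Inv-Gamma(6.80, 13.85490).
Mode = β/(α+1) = 13.85490/7.80 = 1.7763.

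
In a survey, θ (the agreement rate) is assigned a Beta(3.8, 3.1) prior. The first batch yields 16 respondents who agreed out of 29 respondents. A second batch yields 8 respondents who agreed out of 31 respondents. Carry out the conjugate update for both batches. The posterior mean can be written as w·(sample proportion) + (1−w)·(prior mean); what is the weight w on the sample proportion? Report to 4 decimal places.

The Beta prior is conjugate to a Binomial/Bernoulli likelihood; the update adds successes to α and failures to β.
Total number of respondents: n = 29 + 31 = 60.
Posterior mean = (α₀+k)/(α₀+β₀+n) = [n/(α₀+β₀+n)]·(k/n) + [(α₀+β₀)/(α₀+β₀+n)]·α₀/(α₀+β₀), so only n and the prior enter the weight.
The weight on the data is w = n/(α₀+β₀+n) = 60/(3.8+3.1+60) = 60/66.9 = 0.8969.

0.8969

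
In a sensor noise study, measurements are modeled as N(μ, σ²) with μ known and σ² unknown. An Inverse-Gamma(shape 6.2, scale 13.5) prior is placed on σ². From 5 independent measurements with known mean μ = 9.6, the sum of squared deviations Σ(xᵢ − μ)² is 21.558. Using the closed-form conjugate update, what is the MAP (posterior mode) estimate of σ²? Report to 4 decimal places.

With known mean μ and an Inverse-Gamma(α, β) prior on σ², the Normal likelihood is conjugate: posterior is Inv-Gamma(α + n/2, β + Σ(xᵢ−μ)²/2).
Posterior: Inv-Gamma(6.2 + 5/2, 13.5 + 21.558/2) = Inv-Gamma(8.70, 24.2790).
Mode = β/(α+1) = 24.2790/9.70 = 2.5030.

2.5030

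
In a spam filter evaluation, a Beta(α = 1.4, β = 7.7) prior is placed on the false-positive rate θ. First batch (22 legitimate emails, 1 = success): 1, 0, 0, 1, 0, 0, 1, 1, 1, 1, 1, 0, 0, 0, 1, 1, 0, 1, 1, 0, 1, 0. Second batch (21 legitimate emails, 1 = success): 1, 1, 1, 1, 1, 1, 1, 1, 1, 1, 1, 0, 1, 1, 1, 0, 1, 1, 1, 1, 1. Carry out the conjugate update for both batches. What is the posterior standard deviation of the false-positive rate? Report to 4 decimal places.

The Beta prior is conjugate to a Binomial/Bernoulli likelihood; the update adds successes to α and failures to β.
After batch 1: Beta(1.4+12, 7.7+10) = Beta(13.4, 17.7).
After batch 2: Beta(13.4+19, 17.7+2) = Beta(32.4, 19.7).
Var = αβ/((α+β)²(α+β+1)) = 32.4·19.7/(52.1²·53.1) = 0.00442834; SD = √0.00442834 = 0.0665.

0.0665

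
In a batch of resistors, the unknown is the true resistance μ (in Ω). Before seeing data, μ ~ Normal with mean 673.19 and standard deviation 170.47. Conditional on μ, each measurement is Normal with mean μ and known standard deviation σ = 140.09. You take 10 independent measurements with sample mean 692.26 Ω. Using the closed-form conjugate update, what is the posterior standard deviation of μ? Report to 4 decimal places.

42.8762

For Normal data with known variance σ², a Normal(μ₀, σ₀²) prior on μ is conjugate. Posterior precision = 1/σ₀² + n/σ²; posterior mean is the precision-weighted average of μ₀ and x̄.
σ₀² = 170.47² = 29060.0209, σ² = 140.09² = 19625.2081; σ² + n·σ₀² = 19625.2081 + 10·29060.0209 = 310225.4171.
Posterior precision = 1/σ₀² + n/σ² = 1/29060.0209 + 10/19625.2081 = (σ² + n·σ₀²)/(σ₀²σ²) = 310225.4171/(29060.0209·19625.2081); posterior variance σₙ² = σ₀²σ²/(σ² + n·σ₀²) = 29060.0209·19625.2081/310225.4171 = 1838.369541.
Posterior SD = √σₙ² = √(29060.0209·19625.2081/310225.4171) = 42.8762.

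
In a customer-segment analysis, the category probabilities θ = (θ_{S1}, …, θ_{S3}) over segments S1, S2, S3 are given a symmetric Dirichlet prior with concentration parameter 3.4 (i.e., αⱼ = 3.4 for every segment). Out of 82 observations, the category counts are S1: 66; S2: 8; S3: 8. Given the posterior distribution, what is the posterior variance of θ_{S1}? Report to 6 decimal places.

0.001997

The Dirichlet prior is conjugate to the Multinomial likelihood: each posterior αⱼ = prior αⱼ + observed count nⱼ.
Posterior concentration: (69.4, 11.4, 11.4), total = 92.2.
Var[θ_j] = α_j(Σα−α_j)/((Σα)²(Σα+1)) = 69.4·22.8/(92.2²·93.2) = 0.001997.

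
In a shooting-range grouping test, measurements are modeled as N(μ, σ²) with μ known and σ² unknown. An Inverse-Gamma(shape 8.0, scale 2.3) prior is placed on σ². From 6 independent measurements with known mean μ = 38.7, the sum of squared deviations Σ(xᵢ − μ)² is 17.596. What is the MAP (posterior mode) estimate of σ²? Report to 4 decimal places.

With known mean μ and an Inverse-Gamma(α, β) prior on σ², the Normal likelihood is conjugate: posterior is Inv-Gamma(α + n/2, β + Σ(xᵢ−μ)²/2).
Posterior: Inv-Gamma(8.0 + 6/2, 2.3 + 17.596/2) = Inv-Gamma(11.00, 11.0980).
Mode = β/(α+1) = 11.0980/12.00 = 0.9248.

0.9248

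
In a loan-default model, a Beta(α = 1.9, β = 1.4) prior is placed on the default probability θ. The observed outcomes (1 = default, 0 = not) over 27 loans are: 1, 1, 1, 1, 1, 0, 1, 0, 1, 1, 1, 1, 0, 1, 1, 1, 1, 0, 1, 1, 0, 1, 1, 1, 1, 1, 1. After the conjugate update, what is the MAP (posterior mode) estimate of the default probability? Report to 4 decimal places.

The Beta prior is conjugate to a Binomial/Bernoulli likelihood; the update adds successes to α and failures to β.
Posterior: Beta(α+k, β+n−k) = Beta(1.9+22, 1.4+5) = Beta(23.9, 6.4).
Mode of Beta(a,b) for a,b>1 is (a−1)/(a+b−2) = 22.9/28.3 = 0.8092.

0.8092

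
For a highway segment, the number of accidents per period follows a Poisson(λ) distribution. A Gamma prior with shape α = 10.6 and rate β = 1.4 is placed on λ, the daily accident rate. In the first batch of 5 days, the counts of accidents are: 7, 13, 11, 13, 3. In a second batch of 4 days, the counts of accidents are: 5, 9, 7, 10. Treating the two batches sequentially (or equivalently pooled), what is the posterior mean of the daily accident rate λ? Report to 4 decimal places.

With a Gamma(shape α, rate β) prior, the Poisson likelihood is conjugate: the posterior is Gamma(α + ΣXᵢ, β + n).
Batch 1: sum of counts S = 47 over n = 5 days.
After batch 1: Gamma(α+S, β+n) = Gamma(10.6+47, 1.4+5) = Gamma(57.6, 6.4).
Batch 2: sum of counts S = 31 over n = 4 days.
After batch 2: Gamma(α+S, β+n) = Gamma(57.6+31, 6.4+4) = Gamma(88.6, 10.4).
Posterior mean = α/β = 88.6/10.4 = 8.5192.

8.5192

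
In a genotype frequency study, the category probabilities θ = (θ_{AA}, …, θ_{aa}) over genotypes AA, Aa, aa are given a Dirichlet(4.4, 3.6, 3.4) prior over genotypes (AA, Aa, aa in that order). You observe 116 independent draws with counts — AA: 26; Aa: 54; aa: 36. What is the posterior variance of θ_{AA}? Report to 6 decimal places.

The Dirichlet prior is conjugate to the Multinomial likelihood: each posterior αⱼ = prior αⱼ + observed count nⱼ.
Posterior concentration: (30.4, 57.6, 39.4), total = 127.4.
Var[θ_j] = α_j(Σα−α_j)/((Σα)²(Σα+1)) = 30.4·97.0/(127.4²·128.4) = 0.001415.

0.001415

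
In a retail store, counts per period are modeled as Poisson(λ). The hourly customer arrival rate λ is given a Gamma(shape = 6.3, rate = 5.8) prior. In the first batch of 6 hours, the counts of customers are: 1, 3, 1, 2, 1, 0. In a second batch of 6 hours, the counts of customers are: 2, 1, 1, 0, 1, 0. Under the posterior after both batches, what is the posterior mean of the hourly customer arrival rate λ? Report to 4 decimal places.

1.0843

With a Gamma(shape α, rate β) prior, the Poisson likelihood is conjugate: the posterior is Gamma(α + ΣXᵢ, β + n).
Batch 1: sum of counts S = 8 over n = 6 hours.
After batch 1: Gamma(α+S, β+n) = Gamma(6.3+8, 5.8+6) = Gamma(14.3, 11.8).
Batch 2: sum of counts S = 5 over n = 6 hours.
After batch 2: Gamma(α+S, β+n) = Gamma(14.3+5, 11.8+6) = Gamma(19.3, 17.8).
Posterior mean = α/β = 19.3/17.8 = 1.0843.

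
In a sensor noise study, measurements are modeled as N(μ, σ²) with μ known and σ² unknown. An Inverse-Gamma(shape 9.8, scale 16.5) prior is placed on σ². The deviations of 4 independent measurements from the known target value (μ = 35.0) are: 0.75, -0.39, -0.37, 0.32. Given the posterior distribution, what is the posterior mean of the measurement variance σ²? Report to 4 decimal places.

With known mean μ and an Inverse-Gamma(α, β) prior on σ², the Normal likelihood is conjugate: posterior is Inv-Gamma(α + n/2, β + Σ(xᵢ−μ)²/2).
Σ(xᵢ−μ)² = (0.75)² + (-0.39)² + (-0.37)² + (0.32)² = 0.9539.
Posterior: Inv-Gamma(9.8 + 4/2, 16.5 + 0.9539/2) = Inv-Gamma(11.80, 16.97695).
E[σ²|data] = β/(α−1) = 16.97695/10.80 = 1.5719.

1.5719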